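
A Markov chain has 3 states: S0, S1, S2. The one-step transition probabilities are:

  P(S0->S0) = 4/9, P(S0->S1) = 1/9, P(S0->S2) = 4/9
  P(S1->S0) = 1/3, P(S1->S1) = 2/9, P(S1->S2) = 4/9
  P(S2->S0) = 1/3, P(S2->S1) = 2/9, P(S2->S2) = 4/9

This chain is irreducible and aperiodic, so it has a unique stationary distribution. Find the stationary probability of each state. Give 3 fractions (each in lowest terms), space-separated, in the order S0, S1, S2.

Answer: 3/8 13/72 4/9

Derivation:
The stationary distribution satisfies pi = pi * P, i.e.:
  pi_S0 = 4/9*pi_S0 + 1/3*pi_S1 + 1/3*pi_S2
  pi_S1 = 1/9*pi_S0 + 2/9*pi_S1 + 2/9*pi_S2
  pi_S2 = 4/9*pi_S0 + 4/9*pi_S1 + 4/9*pi_S2
with normalization: pi_S0 + pi_S1 + pi_S2 = 1.

Using the first 2 balance equations plus normalization, the linear system A*pi = b is:
  [-5/9, 1/3, 1/3] . pi = 0
  [1/9, -7/9, 2/9] . pi = 0
  [1, 1, 1] . pi = 1

Solving yields:
  pi_S0 = 3/8
  pi_S1 = 13/72
  pi_S2 = 4/9

Verification (pi * P):
  3/8*4/9 + 13/72*1/3 + 4/9*1/3 = 3/8 = pi_S0  (ok)
  3/8*1/9 + 13/72*2/9 + 4/9*2/9 = 13/72 = pi_S1  (ok)
  3/8*4/9 + 13/72*4/9 + 4/9*4/9 = 4/9 = pi_S2  (ok)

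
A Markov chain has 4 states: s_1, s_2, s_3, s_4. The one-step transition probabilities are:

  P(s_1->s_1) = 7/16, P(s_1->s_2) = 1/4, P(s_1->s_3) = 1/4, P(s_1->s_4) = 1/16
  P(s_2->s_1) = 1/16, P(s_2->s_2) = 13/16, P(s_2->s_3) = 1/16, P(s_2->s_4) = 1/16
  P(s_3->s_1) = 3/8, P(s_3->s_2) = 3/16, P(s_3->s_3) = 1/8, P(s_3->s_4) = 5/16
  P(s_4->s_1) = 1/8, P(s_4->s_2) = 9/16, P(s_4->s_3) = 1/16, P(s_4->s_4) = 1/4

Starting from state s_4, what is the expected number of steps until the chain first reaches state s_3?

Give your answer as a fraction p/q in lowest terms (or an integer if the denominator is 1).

Let h_i = expected steps to first reach s_3 from state i.
Boundary: h_s_3 = 0.
First-step equations for the other states:
  h_s_1 = 1 + 7/16*h_s_1 + 1/4*h_s_2 + 1/4*h_s_3 + 1/16*h_s_4
  h_s_2 = 1 + 1/16*h_s_1 + 13/16*h_s_2 + 1/16*h_s_3 + 1/16*h_s_4
  h_s_4 = 1 + 1/8*h_s_1 + 9/16*h_s_2 + 1/16*h_s_3 + 1/4*h_s_4

Substituting h_s_3 = 0 and rearranging gives the linear system (I - Q) h = 1:
  [9/16, -1/4, -1/16] . (h_s_1, h_s_2, h_s_4) = 1
  [-1/16, 3/16, -1/16] . (h_s_1, h_s_2, h_s_4) = 1
  [-1/8, -9/16, 3/4] . (h_s_1, h_s_2, h_s_4) = 1

Solving yields:
  h_s_1 = 364/43
  h_s_2 = 520/43
  h_s_4 = 508/43

Starting state is s_4, so the expected hitting time is h_s_4 = 508/43.

Answer: 508/43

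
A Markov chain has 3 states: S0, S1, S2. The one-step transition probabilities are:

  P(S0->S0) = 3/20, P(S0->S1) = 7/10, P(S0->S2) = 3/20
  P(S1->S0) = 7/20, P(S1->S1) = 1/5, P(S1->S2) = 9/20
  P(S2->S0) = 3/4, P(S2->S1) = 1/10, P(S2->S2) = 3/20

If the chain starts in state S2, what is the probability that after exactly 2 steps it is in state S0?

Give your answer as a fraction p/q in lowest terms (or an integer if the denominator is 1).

Answer: 13/50

Derivation:
Computing P^2 by repeated multiplication:
P^1 =
  S0: [3/20, 7/10, 3/20]
  S1: [7/20, 1/5, 9/20]
  S2: [3/4, 1/10, 3/20]
P^2 =
  S0: [19/50, 13/50, 9/25]
  S1: [23/50, 33/100, 21/100]
  S2: [13/50, 14/25, 9/50]

(P^2)[S2 -> S0] = 13/50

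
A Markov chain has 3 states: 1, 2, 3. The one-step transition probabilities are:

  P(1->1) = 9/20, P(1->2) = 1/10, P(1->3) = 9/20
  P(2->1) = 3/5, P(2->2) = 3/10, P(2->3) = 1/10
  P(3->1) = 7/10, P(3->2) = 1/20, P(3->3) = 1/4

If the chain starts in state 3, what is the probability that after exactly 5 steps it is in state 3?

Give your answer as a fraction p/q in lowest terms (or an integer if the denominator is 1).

Computing P^5 by repeated multiplication:
P^1 =
  1: [9/20, 1/10, 9/20]
  2: [3/5, 3/10, 1/10]
  3: [7/10, 1/20, 1/4]
P^2 =
  1: [231/400, 39/400, 13/40]
  2: [13/25, 31/200, 13/40]
  3: [13/25, 39/400, 153/400]
P^3 =
  1: [4367/8000, 413/4000, 2807/8000]
  2: [1109/2000, 459/4000, 1323/4000]
  3: [2241/4000, 803/8000, 543/1600]
P^4 =
  1: [88513/160000, 16497/160000, 5499/16000]
  2: [5499/10000, 8513/80000, 5499/16000]
  3: [5499/10000, 16497/160000, 55519/160000]
P^5 =
  1: [1764441/3200000, 165499/1600000, 1104561/3200000]
  2: [441507/800000, 166557/1600000, 550429/1600000]
  3: [883543/1600000, 330469/3200000, 220489/640000]

(P^5)[3 -> 3] = 220489/640000

Answer: 220489/640000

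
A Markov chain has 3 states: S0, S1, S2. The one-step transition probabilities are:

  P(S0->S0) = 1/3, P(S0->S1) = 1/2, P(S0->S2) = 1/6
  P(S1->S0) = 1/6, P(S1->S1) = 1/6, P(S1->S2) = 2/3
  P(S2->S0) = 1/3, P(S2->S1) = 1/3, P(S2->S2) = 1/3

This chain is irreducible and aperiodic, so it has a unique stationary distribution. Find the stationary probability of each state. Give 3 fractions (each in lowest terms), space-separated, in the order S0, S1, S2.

The stationary distribution satisfies pi = pi * P, i.e.:
  pi_S0 = 1/3*pi_S0 + 1/6*pi_S1 + 1/3*pi_S2
  pi_S1 = 1/2*pi_S0 + 1/6*pi_S1 + 1/3*pi_S2
  pi_S2 = 1/6*pi_S0 + 2/3*pi_S1 + 1/3*pi_S2
with normalization: pi_S0 + pi_S1 + pi_S2 = 1.

Using the first 2 balance equations plus normalization, the linear system A*pi = b is:
  [-2/3, 1/6, 1/3] . pi = 0
  [1/2, -5/6, 1/3] . pi = 0
  [1, 1, 1] . pi = 1

Solving yields:
  pi_S0 = 12/43
  pi_S1 = 14/43
  pi_S2 = 17/43

Verification (pi * P):
  12/43*1/3 + 14/43*1/6 + 17/43*1/3 = 12/43 = pi_S0  (ok)
  12/43*1/2 + 14/43*1/6 + 17/43*1/3 = 14/43 = pi_S1  (ok)
  12/43*1/6 + 14/43*2/3 + 17/43*1/3 = 17/43 = pi_S2  (ok)

Answer: 12/43 14/43 17/43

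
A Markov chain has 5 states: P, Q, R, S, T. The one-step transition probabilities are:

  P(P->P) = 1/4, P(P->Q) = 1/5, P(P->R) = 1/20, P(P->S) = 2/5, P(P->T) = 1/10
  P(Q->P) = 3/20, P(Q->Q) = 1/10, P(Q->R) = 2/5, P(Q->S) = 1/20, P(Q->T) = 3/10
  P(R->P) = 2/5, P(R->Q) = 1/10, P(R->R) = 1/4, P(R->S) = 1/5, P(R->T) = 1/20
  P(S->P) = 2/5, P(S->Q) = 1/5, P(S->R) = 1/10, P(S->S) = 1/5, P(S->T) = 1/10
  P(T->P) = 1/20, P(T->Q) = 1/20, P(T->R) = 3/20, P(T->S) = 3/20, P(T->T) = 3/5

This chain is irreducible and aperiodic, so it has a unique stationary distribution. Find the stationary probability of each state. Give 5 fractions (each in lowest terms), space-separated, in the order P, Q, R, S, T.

Answer: 23168/94043 12648/94043 15478/94043 20429/94043 22320/94043

Derivation:
The stationary distribution satisfies pi = pi * P, i.e.:
  pi_P = 1/4*pi_P + 3/20*pi_Q + 2/5*pi_R + 2/5*pi_S + 1/20*pi_T
  pi_Q = 1/5*pi_P + 1/10*pi_Q + 1/10*pi_R + 1/5*pi_S + 1/20*pi_T
  pi_R = 1/20*pi_P + 2/5*pi_Q + 1/4*pi_R + 1/10*pi_S + 3/20*pi_T
  pi_S = 2/5*pi_P + 1/20*pi_Q + 1/5*pi_R + 1/5*pi_S + 3/20*pi_T
  pi_T = 1/10*pi_P + 3/10*pi_Q + 1/20*pi_R + 1/10*pi_S + 3/5*pi_T
with normalization: pi_P + pi_Q + pi_R + pi_S + pi_T = 1.

Using the first 4 balance equations plus normalization, the linear system A*pi = b is:
  [-3/4, 3/20, 2/5, 2/5, 1/20] . pi = 0
  [1/5, -9/10, 1/10, 1/5, 1/20] . pi = 0
  [1/20, 2/5, -3/4, 1/10, 3/20] . pi = 0
  [2/5, 1/20, 1/5, -4/5, 3/20] . pi = 0
  [1, 1, 1, 1, 1] . pi = 1

Solving yields:
  pi_P = 23168/94043
  pi_Q = 12648/94043
  pi_R = 15478/94043
  pi_S = 20429/94043
  pi_T = 22320/94043

Verification (pi * P):
  23168/94043*1/4 + 12648/94043*3/20 + 15478/94043*2/5 + 20429/94043*2/5 + 22320/94043*1/20 = 23168/94043 = pi_P  (ok)
  23168/94043*1/5 + 12648/94043*1/10 + 15478/94043*1/10 + 20429/94043*1/5 + 22320/94043*1/20 = 12648/94043 = pi_Q  (ok)
  23168/94043*1/20 + 12648/94043*2/5 + 15478/94043*1/4 + 20429/94043*1/10 + 22320/94043*3/20 = 15478/94043 = pi_R  (ok)
  23168/94043*2/5 + 12648/94043*1/20 + 15478/94043*1/5 + 20429/94043*1/5 + 22320/94043*3/20 = 20429/94043 = pi_S  (ok)
  23168/94043*1/10 + 12648/94043*3/10 + 15478/94043*1/20 + 20429/94043*1/10 + 22320/94043*3/5 = 22320/94043 = pi_T  (ok)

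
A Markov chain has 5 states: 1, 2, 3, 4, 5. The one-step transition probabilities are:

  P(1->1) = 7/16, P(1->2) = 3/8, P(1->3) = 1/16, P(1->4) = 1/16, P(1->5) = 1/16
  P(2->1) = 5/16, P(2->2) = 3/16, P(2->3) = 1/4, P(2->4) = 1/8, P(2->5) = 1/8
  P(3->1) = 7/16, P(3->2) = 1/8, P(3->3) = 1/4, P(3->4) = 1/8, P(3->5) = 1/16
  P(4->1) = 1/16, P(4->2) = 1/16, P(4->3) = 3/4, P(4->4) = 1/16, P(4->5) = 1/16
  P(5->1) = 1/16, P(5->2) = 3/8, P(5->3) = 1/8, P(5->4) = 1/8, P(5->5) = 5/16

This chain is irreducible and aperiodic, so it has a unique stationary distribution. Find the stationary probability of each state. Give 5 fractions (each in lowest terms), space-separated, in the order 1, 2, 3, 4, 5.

The stationary distribution satisfies pi = pi * P, i.e.:
  pi_1 = 7/16*pi_1 + 5/16*pi_2 + 7/16*pi_3 + 1/16*pi_4 + 1/16*pi_5
  pi_2 = 3/8*pi_1 + 3/16*pi_2 + 1/8*pi_3 + 1/16*pi_4 + 3/8*pi_5
  pi_3 = 1/16*pi_1 + 1/4*pi_2 + 1/4*pi_3 + 3/4*pi_4 + 1/8*pi_5
  pi_4 = 1/16*pi_1 + 1/8*pi_2 + 1/8*pi_3 + 1/16*pi_4 + 1/8*pi_5
  pi_5 = 1/16*pi_1 + 1/8*pi_2 + 1/16*pi_3 + 1/16*pi_4 + 5/16*pi_5
with normalization: pi_1 + pi_2 + pi_3 + pi_4 + pi_5 = 1.

Using the first 4 balance equations plus normalization, the linear system A*pi = b is:
  [-9/16, 5/16, 7/16, 1/16, 1/16] . pi = 0
  [3/8, -13/16, 1/8, 1/16, 3/8] . pi = 0
  [1/16, 1/4, -3/4, 3/4, 1/8] . pi = 0
  [1/16, 1/8, 1/8, -15/16, 1/8] . pi = 0
  [1, 1, 1, 1, 1] . pi = 1

Solving yields:
  pi_1 = 8103/24443
  pi_2 = 5935/24443
  pi_3 = 10949/48886
  pi_4 = 2399/24443
  pi_5 = 5063/48886

Verification (pi * P):
  8103/24443*7/16 + 5935/24443*5/16 + 10949/48886*7/16 + 2399/24443*1/16 + 5063/48886*1/16 = 8103/24443 = pi_1  (ok)
  8103/24443*3/8 + 5935/24443*3/16 + 10949/48886*1/8 + 2399/24443*1/16 + 5063/48886*3/8 = 5935/24443 = pi_2  (ok)
  8103/24443*1/16 + 5935/24443*1/4 + 10949/48886*1/4 + 2399/24443*3/4 + 5063/48886*1/8 = 10949/48886 = pi_3  (ok)
  8103/24443*1/16 + 5935/24443*1/8 + 10949/48886*1/8 + 2399/24443*1/16 + 5063/48886*1/8 = 2399/24443 = pi_4  (ok)
  8103/24443*1/16 + 5935/24443*1/8 + 10949/48886*1/16 + 2399/24443*1/16 + 5063/48886*5/16 = 5063/48886 = pi_5  (ok)

Answer: 8103/24443 5935/24443 10949/48886 2399/24443 5063/48886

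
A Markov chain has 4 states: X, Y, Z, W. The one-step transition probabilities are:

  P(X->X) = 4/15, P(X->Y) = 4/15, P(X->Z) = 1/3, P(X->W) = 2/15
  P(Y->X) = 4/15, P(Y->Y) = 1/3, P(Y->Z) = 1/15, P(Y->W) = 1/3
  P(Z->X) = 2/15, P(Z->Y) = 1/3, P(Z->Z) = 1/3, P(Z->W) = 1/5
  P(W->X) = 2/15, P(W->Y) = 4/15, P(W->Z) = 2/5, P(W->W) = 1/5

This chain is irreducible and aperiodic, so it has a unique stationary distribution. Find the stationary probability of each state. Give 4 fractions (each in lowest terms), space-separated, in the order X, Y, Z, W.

The stationary distribution satisfies pi = pi * P, i.e.:
  pi_X = 4/15*pi_X + 4/15*pi_Y + 2/15*pi_Z + 2/15*pi_W
  pi_Y = 4/15*pi_X + 1/3*pi_Y + 1/3*pi_Z + 4/15*pi_W
  pi_Z = 1/3*pi_X + 1/15*pi_Y + 1/3*pi_Z + 2/5*pi_W
  pi_W = 2/15*pi_X + 1/3*pi_Y + 1/5*pi_Z + 1/5*pi_W
with normalization: pi_X + pi_Y + pi_Z + pi_W = 1.

Using the first 3 balance equations plus normalization, the linear system A*pi = b is:
  [-11/15, 4/15, 2/15, 2/15] . pi = 0
  [4/15, -2/3, 1/3, 4/15] . pi = 0
  [1/3, 1/15, -2/3, 2/5] . pi = 0
  [1, 1, 1, 1] . pi = 1

Solving yields:
  pi_X = 598/2979
  pi_Y = 908/2979
  pi_Z = 796/2979
  pi_W = 677/2979

Verification (pi * P):
  598/2979*4/15 + 908/2979*4/15 + 796/2979*2/15 + 677/2979*2/15 = 598/2979 = pi_X  (ok)
  598/2979*4/15 + 908/2979*1/3 + 796/2979*1/3 + 677/2979*4/15 = 908/2979 = pi_Y  (ok)
  598/2979*1/3 + 908/2979*1/15 + 796/2979*1/3 + 677/2979*2/5 = 796/2979 = pi_Z  (ok)
  598/2979*2/15 + 908/2979*1/3 + 796/2979*1/5 + 677/2979*1/5 = 677/2979 = pi_W  (ok)

Answer: 598/2979 908/2979 796/2979 677/2979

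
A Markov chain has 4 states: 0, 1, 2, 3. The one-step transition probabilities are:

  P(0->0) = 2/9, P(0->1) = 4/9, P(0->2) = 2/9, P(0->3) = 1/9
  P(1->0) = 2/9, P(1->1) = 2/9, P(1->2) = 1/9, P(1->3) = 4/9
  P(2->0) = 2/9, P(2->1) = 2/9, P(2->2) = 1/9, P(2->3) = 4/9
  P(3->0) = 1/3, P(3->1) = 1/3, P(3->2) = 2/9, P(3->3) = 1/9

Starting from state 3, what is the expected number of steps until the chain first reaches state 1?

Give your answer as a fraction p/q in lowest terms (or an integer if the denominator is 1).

Answer: 225/77

Derivation:
Let h_i = expected steps to first reach 1 from state i.
Boundary: h_1 = 0.
First-step equations for the other states:
  h_0 = 1 + 2/9*h_0 + 4/9*h_1 + 2/9*h_2 + 1/9*h_3
  h_2 = 1 + 2/9*h_0 + 2/9*h_1 + 1/9*h_2 + 4/9*h_3
  h_3 = 1 + 1/3*h_0 + 1/3*h_1 + 2/9*h_2 + 1/9*h_3

Substituting h_1 = 0 and rearranging gives the linear system (I - Q) h = 1:
  [7/9, -2/9, -1/9] . (h_0, h_2, h_3) = 1
  [-2/9, 8/9, -4/9] . (h_0, h_2, h_3) = 1
  [-1/3, -2/9, 8/9] . (h_0, h_2, h_3) = 1

Solving yields:
  h_0 = 405/154
  h_2 = 999/308
  h_3 = 225/77

Starting state is 3, so the expected hitting time is h_3 = 225/77.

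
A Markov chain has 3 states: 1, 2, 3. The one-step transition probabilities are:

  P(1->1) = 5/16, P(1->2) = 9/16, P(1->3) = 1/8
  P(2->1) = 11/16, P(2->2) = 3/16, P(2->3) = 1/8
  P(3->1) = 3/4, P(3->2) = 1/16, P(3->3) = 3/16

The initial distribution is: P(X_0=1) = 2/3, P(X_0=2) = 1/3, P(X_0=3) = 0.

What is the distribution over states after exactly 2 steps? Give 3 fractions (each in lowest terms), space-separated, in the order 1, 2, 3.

Propagating the distribution step by step (d_{t+1} = d_t * P):
d_0 = (1=2/3, 2=1/3, 3=0)
  d_1[1] = 2/3*5/16 + 1/3*11/16 + 0*3/4 = 7/16
  d_1[2] = 2/3*9/16 + 1/3*3/16 + 0*1/16 = 7/16
  d_1[3] = 2/3*1/8 + 1/3*1/8 + 0*3/16 = 1/8
d_1 = (1=7/16, 2=7/16, 3=1/8)
  d_2[1] = 7/16*5/16 + 7/16*11/16 + 1/8*3/4 = 17/32
  d_2[2] = 7/16*9/16 + 7/16*3/16 + 1/8*1/16 = 43/128
  d_2[3] = 7/16*1/8 + 7/16*1/8 + 1/8*3/16 = 17/128
d_2 = (1=17/32, 2=43/128, 3=17/128)

Answer: 17/32 43/128 17/128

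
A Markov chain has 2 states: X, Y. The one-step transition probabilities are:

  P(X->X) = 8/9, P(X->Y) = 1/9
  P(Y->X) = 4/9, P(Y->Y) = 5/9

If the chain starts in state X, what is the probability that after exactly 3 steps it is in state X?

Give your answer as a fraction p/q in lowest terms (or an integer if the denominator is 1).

Answer: 596/729

Derivation:
Computing P^3 by repeated multiplication:
P^1 =
  X: [8/9, 1/9]
  Y: [4/9, 5/9]
P^2 =
  X: [68/81, 13/81]
  Y: [52/81, 29/81]
P^3 =
  X: [596/729, 133/729]
  Y: [532/729, 197/729]

(P^3)[X -> X] = 596/729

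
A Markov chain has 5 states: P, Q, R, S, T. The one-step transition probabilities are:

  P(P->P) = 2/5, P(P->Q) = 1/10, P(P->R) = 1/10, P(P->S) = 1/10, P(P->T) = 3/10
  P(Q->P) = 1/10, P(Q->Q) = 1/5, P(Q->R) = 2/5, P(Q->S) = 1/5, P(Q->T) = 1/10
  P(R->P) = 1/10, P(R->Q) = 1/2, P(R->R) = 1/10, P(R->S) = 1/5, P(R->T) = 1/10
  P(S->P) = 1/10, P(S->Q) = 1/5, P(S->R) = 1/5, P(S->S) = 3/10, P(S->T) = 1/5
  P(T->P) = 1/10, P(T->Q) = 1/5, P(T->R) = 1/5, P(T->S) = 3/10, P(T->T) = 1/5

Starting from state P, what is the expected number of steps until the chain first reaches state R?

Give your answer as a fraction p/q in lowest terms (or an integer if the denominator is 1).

Let h_i = expected steps to first reach R from state i.
Boundary: h_R = 0.
First-step equations for the other states:
  h_P = 1 + 2/5*h_P + 1/10*h_Q + 1/10*h_R + 1/10*h_S + 3/10*h_T
  h_Q = 1 + 1/10*h_P + 1/5*h_Q + 2/5*h_R + 1/5*h_S + 1/10*h_T
  h_S = 1 + 1/10*h_P + 1/5*h_Q + 1/5*h_R + 3/10*h_S + 1/5*h_T
  h_T = 1 + 1/10*h_P + 1/5*h_Q + 1/5*h_R + 3/10*h_S + 1/5*h_T

Substituting h_R = 0 and rearranging gives the linear system (I - Q) h = 1:
  [3/5, -1/10, -1/10, -3/10] . (h_P, h_Q, h_S, h_T) = 1
  [-1/10, 4/5, -1/5, -1/10] . (h_P, h_Q, h_S, h_T) = 1
  [-1/10, -1/5, 7/10, -1/5] . (h_P, h_Q, h_S, h_T) = 1
  [-1/10, -1/5, -3/10, 4/5] . (h_P, h_Q, h_S, h_T) = 1

Solving yields:
  h_P = 205/39
  h_Q = 140/39
  h_S = 175/39
  h_T = 175/39

Starting state is P, so the expected hitting time is h_P = 205/39.

Answer: 205/39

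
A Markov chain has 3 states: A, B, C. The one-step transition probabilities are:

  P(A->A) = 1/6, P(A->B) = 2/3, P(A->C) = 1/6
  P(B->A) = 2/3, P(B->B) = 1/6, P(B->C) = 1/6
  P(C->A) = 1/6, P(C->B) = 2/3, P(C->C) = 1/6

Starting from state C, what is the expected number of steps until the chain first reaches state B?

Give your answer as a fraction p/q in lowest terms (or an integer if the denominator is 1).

Answer: 3/2

Derivation:
Let h_i = expected steps to first reach B from state i.
Boundary: h_B = 0.
First-step equations for the other states:
  h_A = 1 + 1/6*h_A + 2/3*h_B + 1/6*h_C
  h_C = 1 + 1/6*h_A + 2/3*h_B + 1/6*h_C

Substituting h_B = 0 and rearranging gives the linear system (I - Q) h = 1:
  [5/6, -1/6] . (h_A, h_C) = 1
  [-1/6, 5/6] . (h_A, h_C) = 1

Solving yields:
  h_A = 3/2
  h_C = 3/2

Starting state is C, so the expected hitting time is h_C = 3/2.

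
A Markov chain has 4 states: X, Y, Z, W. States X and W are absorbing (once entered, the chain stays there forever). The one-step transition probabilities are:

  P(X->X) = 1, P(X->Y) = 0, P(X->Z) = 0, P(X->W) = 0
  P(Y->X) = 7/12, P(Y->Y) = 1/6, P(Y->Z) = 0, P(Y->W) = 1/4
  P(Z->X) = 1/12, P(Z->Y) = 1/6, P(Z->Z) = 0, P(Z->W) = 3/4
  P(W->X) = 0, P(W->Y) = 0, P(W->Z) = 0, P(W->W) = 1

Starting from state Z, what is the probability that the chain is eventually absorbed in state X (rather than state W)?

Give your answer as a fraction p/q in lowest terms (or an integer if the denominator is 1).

Let a_i = P(absorbed in X | start in state i).
Boundary conditions: a_X = 1, a_W = 0.
For each transient state i, a_i = sum_j P(i->j) * a_j:
  a_Y = 7/12*a_X + 1/6*a_Y + 0*a_Z + 1/4*a_W
  a_Z = 1/12*a_X + 1/6*a_Y + 0*a_Z + 3/4*a_W

Substituting a_X = 1 and a_W = 0, rearrange to (I - Q) a = r where r[i] = P(i -> X):
  [5/6, 0] . (a_Y, a_Z) = 7/12
  [-1/6, 1] . (a_Y, a_Z) = 1/12

Solving yields:
  a_Y = 7/10
  a_Z = 1/5

Starting state is Z, so the absorption probability is a_Z = 1/5.

Answer: 1/5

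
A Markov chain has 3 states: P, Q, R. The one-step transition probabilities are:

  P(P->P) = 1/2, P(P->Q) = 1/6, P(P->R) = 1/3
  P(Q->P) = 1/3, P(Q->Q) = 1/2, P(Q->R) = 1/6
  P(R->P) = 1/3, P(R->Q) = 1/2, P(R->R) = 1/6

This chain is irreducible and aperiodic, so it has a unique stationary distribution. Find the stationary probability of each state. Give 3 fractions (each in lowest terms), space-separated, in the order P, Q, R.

Answer: 2/5 11/30 7/30

Derivation:
The stationary distribution satisfies pi = pi * P, i.e.:
  pi_P = 1/2*pi_P + 1/3*pi_Q + 1/3*pi_R
  pi_Q = 1/6*pi_P + 1/2*pi_Q + 1/2*pi_R
  pi_R = 1/3*pi_P + 1/6*pi_Q + 1/6*pi_R
with normalization: pi_P + pi_Q + pi_R = 1.

Using the first 2 balance equations plus normalization, the linear system A*pi = b is:
  [-1/2, 1/3, 1/3] . pi = 0
  [1/6, -1/2, 1/2] . pi = 0
  [1, 1, 1] . pi = 1

Solving yields:
  pi_P = 2/5
  pi_Q = 11/30
  pi_R = 7/30

Verification (pi * P):
  2/5*1/2 + 11/30*1/3 + 7/30*1/3 = 2/5 = pi_P  (ok)
  2/5*1/6 + 11/30*1/2 + 7/30*1/2 = 11/30 = pi_Q  (ok)
  2/5*1/3 + 11/30*1/6 + 7/30*1/6 = 7/30 = pi_R  (ok)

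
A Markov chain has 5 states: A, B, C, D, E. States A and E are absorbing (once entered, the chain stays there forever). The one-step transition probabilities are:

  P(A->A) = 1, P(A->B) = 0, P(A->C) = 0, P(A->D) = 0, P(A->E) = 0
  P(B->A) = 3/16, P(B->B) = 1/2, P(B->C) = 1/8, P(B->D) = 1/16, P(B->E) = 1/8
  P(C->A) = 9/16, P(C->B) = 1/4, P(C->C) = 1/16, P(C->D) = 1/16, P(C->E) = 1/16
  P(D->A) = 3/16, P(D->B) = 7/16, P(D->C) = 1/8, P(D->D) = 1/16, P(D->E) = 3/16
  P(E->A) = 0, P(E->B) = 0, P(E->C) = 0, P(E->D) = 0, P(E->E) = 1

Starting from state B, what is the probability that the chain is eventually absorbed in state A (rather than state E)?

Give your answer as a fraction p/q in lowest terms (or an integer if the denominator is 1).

Let a_i = P(absorbed in A | start in state i).
Boundary conditions: a_A = 1, a_E = 0.
For each transient state i, a_i = sum_j P(i->j) * a_j:
  a_B = 3/16*a_A + 1/2*a_B + 1/8*a_C + 1/16*a_D + 1/8*a_E
  a_C = 9/16*a_A + 1/4*a_B + 1/16*a_C + 1/16*a_D + 1/16*a_E
  a_D = 3/16*a_A + 7/16*a_B + 1/8*a_C + 1/16*a_D + 3/16*a_E

Substituting a_A = 1 and a_E = 0, rearrange to (I - Q) a = r where r[i] = P(i -> A):
  [1/2, -1/8, -1/16] . (a_B, a_C, a_D) = 3/16
  [-1/4, 15/16, -1/16] . (a_B, a_C, a_D) = 9/16
  [-7/16, -1/8, 15/16] . (a_B, a_C, a_D) = 3/16

Solving yields:
  a_B = 1008/1537
  a_C = 1254/1537
  a_D = 945/1537

Starting state is B, so the absorption probability is a_B = 1008/1537.

Answer: 1008/1537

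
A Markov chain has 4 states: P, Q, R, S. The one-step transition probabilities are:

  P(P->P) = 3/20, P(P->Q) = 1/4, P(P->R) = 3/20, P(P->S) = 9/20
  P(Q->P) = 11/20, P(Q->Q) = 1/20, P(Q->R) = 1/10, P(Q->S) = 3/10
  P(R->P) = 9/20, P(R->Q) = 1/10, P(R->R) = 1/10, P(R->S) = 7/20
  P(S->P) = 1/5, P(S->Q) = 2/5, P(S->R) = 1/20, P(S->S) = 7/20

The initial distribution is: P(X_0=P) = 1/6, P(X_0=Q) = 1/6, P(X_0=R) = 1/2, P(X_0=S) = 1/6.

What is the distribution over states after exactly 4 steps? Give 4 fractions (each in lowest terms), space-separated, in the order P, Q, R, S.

Answer: 281023/960000 58147/240000 31003/320000 17669/48000

Derivation:
Propagating the distribution step by step (d_{t+1} = d_t * P):
d_0 = (P=1/6, Q=1/6, R=1/2, S=1/6)
  d_1[P] = 1/6*3/20 + 1/6*11/20 + 1/2*9/20 + 1/6*1/5 = 3/8
  d_1[Q] = 1/6*1/4 + 1/6*1/20 + 1/2*1/10 + 1/6*2/5 = 1/6
  d_1[R] = 1/6*3/20 + 1/6*1/10 + 1/2*1/10 + 1/6*1/20 = 1/10
  d_1[S] = 1/6*9/20 + 1/6*3/10 + 1/2*7/20 + 1/6*7/20 = 43/120
d_1 = (P=3/8, Q=1/6, R=1/10, S=43/120)
  d_2[P] = 3/8*3/20 + 1/6*11/20 + 1/10*9/20 + 43/120*1/5 = 127/480
  d_2[Q] = 3/8*1/4 + 1/6*1/20 + 1/10*1/10 + 43/120*2/5 = 613/2400
  d_2[R] = 3/8*3/20 + 1/6*1/10 + 1/10*1/10 + 43/120*1/20 = 121/1200
  d_2[S] = 3/8*9/20 + 1/6*3/10 + 1/10*7/20 + 43/120*7/20 = 91/240
d_2 = (P=127/480, Q=613/2400, R=121/1200, S=91/240)
  d_3[P] = 127/480*3/20 + 613/2400*11/20 + 121/1200*9/20 + 91/240*1/5 = 2411/8000
  d_3[Q] = 127/480*1/4 + 613/2400*1/20 + 121/1200*1/10 + 91/240*2/5 = 361/1500
  d_3[R] = 127/480*3/20 + 613/2400*1/10 + 121/1200*1/10 + 91/240*1/20 = 181/1920
  d_3[S] = 127/480*9/20 + 613/2400*3/10 + 121/1200*7/20 + 91/240*7/20 = 5819/16000
d_3 = (P=2411/8000, Q=361/1500, R=181/1920, S=5819/16000)
  d_4[P] = 2411/8000*3/20 + 361/1500*11/20 + 181/1920*9/20 + 5819/16000*1/5 = 281023/960000
  d_4[Q] = 2411/8000*1/4 + 361/1500*1/20 + 181/1920*1/10 + 5819/16000*2/5 = 58147/240000
  d_4[R] = 2411/8000*3/20 + 361/1500*1/10 + 181/1920*1/10 + 5819/16000*1/20 = 31003/320000
  d_4[S] = 2411/8000*9/20 + 361/1500*3/10 + 181/1920*7/20 + 5819/16000*7/20 = 17669/48000
d_4 = (P=281023/960000, Q=58147/240000, R=31003/320000, S=17669/48000)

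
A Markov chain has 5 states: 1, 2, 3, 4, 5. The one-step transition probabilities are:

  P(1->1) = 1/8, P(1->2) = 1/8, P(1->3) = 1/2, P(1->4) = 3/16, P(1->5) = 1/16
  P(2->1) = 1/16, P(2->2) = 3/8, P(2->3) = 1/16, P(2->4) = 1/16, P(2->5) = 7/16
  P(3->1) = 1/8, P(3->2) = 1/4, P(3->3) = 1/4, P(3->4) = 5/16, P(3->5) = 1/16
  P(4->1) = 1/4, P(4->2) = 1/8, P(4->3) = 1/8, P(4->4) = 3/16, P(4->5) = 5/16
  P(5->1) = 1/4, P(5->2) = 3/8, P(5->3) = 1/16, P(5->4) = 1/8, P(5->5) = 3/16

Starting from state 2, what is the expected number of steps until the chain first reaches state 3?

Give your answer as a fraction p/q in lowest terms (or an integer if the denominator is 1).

Answer: 8784/1181

Derivation:
Let h_i = expected steps to first reach 3 from state i.
Boundary: h_3 = 0.
First-step equations for the other states:
  h_1 = 1 + 1/8*h_1 + 1/8*h_2 + 1/2*h_3 + 3/16*h_4 + 1/16*h_5
  h_2 = 1 + 1/16*h_1 + 3/8*h_2 + 1/16*h_3 + 1/16*h_4 + 7/16*h_5
  h_4 = 1 + 1/4*h_1 + 1/8*h_2 + 1/8*h_3 + 3/16*h_4 + 5/16*h_5
  h_5 = 1 + 1/4*h_1 + 3/8*h_2 + 1/16*h_3 + 1/8*h_4 + 3/16*h_5

Substituting h_3 = 0 and rearranging gives the linear system (I - Q) h = 1:
  [7/8, -1/8, -3/16, -1/16] . (h_1, h_2, h_4, h_5) = 1
  [-1/16, 5/8, -1/16, -7/16] . (h_1, h_2, h_4, h_5) = 1
  [-1/4, -1/8, 13/16, -5/16] . (h_1, h_2, h_4, h_5) = 1
  [-1/4, -3/8, -1/8, 13/16] . (h_1, h_2, h_4, h_5) = 1

Solving yields:
  h_1 = 4768/1181
  h_2 = 8784/1181
  h_4 = 7392/1181
  h_5 = 8112/1181

Starting state is 2, so the expected hitting time is h_2 = 8784/1181.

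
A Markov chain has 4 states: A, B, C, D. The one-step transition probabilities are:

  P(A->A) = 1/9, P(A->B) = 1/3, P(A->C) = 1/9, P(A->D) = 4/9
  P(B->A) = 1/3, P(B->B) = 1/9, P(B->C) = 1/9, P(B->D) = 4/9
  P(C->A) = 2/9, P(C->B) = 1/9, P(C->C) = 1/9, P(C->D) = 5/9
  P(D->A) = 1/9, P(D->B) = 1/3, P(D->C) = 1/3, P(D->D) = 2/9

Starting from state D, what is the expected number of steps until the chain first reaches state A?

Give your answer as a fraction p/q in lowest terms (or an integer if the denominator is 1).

Let h_i = expected steps to first reach A from state i.
Boundary: h_A = 0.
First-step equations for the other states:
  h_B = 1 + 1/3*h_A + 1/9*h_B + 1/9*h_C + 4/9*h_D
  h_C = 1 + 2/9*h_A + 1/9*h_B + 1/9*h_C + 5/9*h_D
  h_D = 1 + 1/9*h_A + 1/3*h_B + 1/3*h_C + 2/9*h_D

Substituting h_A = 0 and rearranging gives the linear system (I - Q) h = 1:
  [8/9, -1/9, -4/9] . (h_B, h_C, h_D) = 1
  [-1/9, 8/9, -5/9] . (h_B, h_C, h_D) = 1
  [-1/3, -1/3, 7/9] . (h_B, h_C, h_D) = 1

Solving yields:
  h_B = 97/22
  h_C = 5
  h_D = 117/22

Starting state is D, so the expected hitting time is h_D = 117/22.

Answer: 117/22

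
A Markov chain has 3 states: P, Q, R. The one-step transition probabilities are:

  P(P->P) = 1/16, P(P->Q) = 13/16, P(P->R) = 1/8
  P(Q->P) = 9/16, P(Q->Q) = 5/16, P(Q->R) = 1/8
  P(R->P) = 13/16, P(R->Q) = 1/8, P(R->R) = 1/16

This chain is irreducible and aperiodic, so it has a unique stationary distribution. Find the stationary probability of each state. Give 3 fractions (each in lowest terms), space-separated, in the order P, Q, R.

Answer: 161/408 199/408 2/17

Derivation:
The stationary distribution satisfies pi = pi * P, i.e.:
  pi_P = 1/16*pi_P + 9/16*pi_Q + 13/16*pi_R
  pi_Q = 13/16*pi_P + 5/16*pi_Q + 1/8*pi_R
  pi_R = 1/8*pi_P + 1/8*pi_Q + 1/16*pi_R
with normalization: pi_P + pi_Q + pi_R = 1.

Using the first 2 balance equations plus normalization, the linear system A*pi = b is:
  [-15/16, 9/16, 13/16] . pi = 0
  [13/16, -11/16, 1/8] . pi = 0
  [1, 1, 1] . pi = 1

Solving yields:
  pi_P = 161/408
  pi_Q = 199/408
  pi_R = 2/17

Verification (pi * P):
  161/408*1/16 + 199/408*9/16 + 2/17*13/16 = 161/408 = pi_P  (ok)
  161/408*13/16 + 199/408*5/16 + 2/17*1/8 = 199/408 = pi_Q  (ok)
  161/408*1/8 + 199/408*1/8 + 2/17*1/16 = 2/17 = pi_R  (ok)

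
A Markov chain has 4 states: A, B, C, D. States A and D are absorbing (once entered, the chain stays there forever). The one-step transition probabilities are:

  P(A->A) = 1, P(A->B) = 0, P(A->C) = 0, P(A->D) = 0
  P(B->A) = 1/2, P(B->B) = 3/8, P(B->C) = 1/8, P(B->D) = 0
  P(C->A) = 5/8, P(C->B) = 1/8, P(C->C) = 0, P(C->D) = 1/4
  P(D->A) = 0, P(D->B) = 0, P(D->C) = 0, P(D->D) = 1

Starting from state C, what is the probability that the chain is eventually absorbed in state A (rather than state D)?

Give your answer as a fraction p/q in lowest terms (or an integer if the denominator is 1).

Answer: 29/39

Derivation:
Let a_i = P(absorbed in A | start in state i).
Boundary conditions: a_A = 1, a_D = 0.
For each transient state i, a_i = sum_j P(i->j) * a_j:
  a_B = 1/2*a_A + 3/8*a_B + 1/8*a_C + 0*a_D
  a_C = 5/8*a_A + 1/8*a_B + 0*a_C + 1/4*a_D

Substituting a_A = 1 and a_D = 0, rearrange to (I - Q) a = r where r[i] = P(i -> A):
  [5/8, -1/8] . (a_B, a_C) = 1/2
  [-1/8, 1] . (a_B, a_C) = 5/8

Solving yields:
  a_B = 37/39
  a_C = 29/39

Starting state is C, so the absorption probability is a_C = 29/39.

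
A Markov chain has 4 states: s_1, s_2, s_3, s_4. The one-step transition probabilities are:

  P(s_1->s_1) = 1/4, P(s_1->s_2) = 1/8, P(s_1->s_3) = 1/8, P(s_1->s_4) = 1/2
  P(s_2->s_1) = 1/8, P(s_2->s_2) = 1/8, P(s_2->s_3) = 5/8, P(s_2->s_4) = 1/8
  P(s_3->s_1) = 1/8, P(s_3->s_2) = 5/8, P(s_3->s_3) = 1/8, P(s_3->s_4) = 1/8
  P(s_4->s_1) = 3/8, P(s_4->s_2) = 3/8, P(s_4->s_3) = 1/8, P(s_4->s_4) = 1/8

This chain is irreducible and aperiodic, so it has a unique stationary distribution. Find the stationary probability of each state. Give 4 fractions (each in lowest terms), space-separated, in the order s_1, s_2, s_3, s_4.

The stationary distribution satisfies pi = pi * P, i.e.:
  pi_s_1 = 1/4*pi_s_1 + 1/8*pi_s_2 + 1/8*pi_s_3 + 3/8*pi_s_4
  pi_s_2 = 1/8*pi_s_1 + 1/8*pi_s_2 + 5/8*pi_s_3 + 3/8*pi_s_4
  pi_s_3 = 1/8*pi_s_1 + 5/8*pi_s_2 + 1/8*pi_s_3 + 1/8*pi_s_4
  pi_s_4 = 1/2*pi_s_1 + 1/8*pi_s_2 + 1/8*pi_s_3 + 1/8*pi_s_4
with normalization: pi_s_1 + pi_s_2 + pi_s_3 + pi_s_4 = 1.

Using the first 3 balance equations plus normalization, the linear system A*pi = b is:
  [-3/4, 1/8, 1/8, 3/8] . pi = 0
  [1/8, -7/8, 5/8, 3/8] . pi = 0
  [1/8, 5/8, -7/8, 1/8] . pi = 0
  [1, 1, 1, 1] . pi = 1

Solving yields:
  pi_s_1 = 1/5
  pi_s_2 = 19/60
  pi_s_3 = 17/60
  pi_s_4 = 1/5

Verification (pi * P):
  1/5*1/4 + 19/60*1/8 + 17/60*1/8 + 1/5*3/8 = 1/5 = pi_s_1  (ok)
  1/5*1/8 + 19/60*1/8 + 17/60*5/8 + 1/5*3/8 = 19/60 = pi_s_2  (ok)
  1/5*1/8 + 19/60*5/8 + 17/60*1/8 + 1/5*1/8 = 17/60 = pi_s_3  (ok)
  1/5*1/2 + 19/60*1/8 + 17/60*1/8 + 1/5*1/8 = 1/5 = pi_s_4  (ok)

Answer: 1/5 19/60 17/60 1/5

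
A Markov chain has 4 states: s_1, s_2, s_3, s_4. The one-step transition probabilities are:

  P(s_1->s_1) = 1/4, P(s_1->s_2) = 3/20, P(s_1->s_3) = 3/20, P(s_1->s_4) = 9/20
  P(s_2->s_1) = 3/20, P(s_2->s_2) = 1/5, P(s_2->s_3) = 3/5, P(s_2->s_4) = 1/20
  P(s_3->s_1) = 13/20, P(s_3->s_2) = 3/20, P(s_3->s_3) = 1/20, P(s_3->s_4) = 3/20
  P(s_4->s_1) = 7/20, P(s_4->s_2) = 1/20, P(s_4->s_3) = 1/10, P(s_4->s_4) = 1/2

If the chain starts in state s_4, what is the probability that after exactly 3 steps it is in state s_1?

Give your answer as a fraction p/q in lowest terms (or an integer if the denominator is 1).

Computing P^3 by repeated multiplication:
P^1 =
  s_1: [1/4, 3/20, 3/20, 9/20]
  s_2: [3/20, 1/5, 3/5, 1/20]
  s_3: [13/20, 3/20, 1/20, 3/20]
  s_4: [7/20, 1/20, 1/10, 1/2]
P^2 =
  s_1: [17/50, 9/80, 9/50, 147/400]
  s_2: [19/40, 31/200, 71/400, 77/400]
  s_3: [27/100, 57/400, 41/200, 153/400]
  s_4: [67/200, 41/400, 11/80, 17/40]
P^3 =
  s_1: [139/400, 951/8000, 657/4000, 591/1600]
  s_2: [1299/4000, 277/2000, 1539/8000, 551/1600]
  s_3: [89/250, 951/8000, 349/2000, 561/1600]
  s_4: [1349/4000, 901/8000, 1289/8000, 389/1000]

(P^3)[s_4 -> s_1] = 1349/4000

Answer: 1349/4000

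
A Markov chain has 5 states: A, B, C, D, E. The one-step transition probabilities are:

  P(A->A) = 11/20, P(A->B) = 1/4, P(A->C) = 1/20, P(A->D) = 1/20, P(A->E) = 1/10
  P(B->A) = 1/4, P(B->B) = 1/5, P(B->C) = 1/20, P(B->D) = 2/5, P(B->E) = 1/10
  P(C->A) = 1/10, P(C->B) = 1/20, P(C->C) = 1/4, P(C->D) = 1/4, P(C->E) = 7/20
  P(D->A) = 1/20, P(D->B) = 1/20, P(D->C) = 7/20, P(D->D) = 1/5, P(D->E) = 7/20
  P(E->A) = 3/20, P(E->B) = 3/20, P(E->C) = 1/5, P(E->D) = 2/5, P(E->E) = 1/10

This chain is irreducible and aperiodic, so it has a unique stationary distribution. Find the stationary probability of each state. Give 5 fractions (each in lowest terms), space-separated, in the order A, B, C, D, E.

The stationary distribution satisfies pi = pi * P, i.e.:
  pi_A = 11/20*pi_A + 1/4*pi_B + 1/10*pi_C + 1/20*pi_D + 3/20*pi_E
  pi_B = 1/4*pi_A + 1/5*pi_B + 1/20*pi_C + 1/20*pi_D + 3/20*pi_E
  pi_C = 1/20*pi_A + 1/20*pi_B + 1/4*pi_C + 7/20*pi_D + 1/5*pi_E
  pi_D = 1/20*pi_A + 2/5*pi_B + 1/4*pi_C + 1/5*pi_D + 2/5*pi_E
  pi_E = 1/10*pi_A + 1/10*pi_B + 7/20*pi_C + 7/20*pi_D + 1/10*pi_E
with normalization: pi_A + pi_B + pi_C + pi_D + pi_E = 1.

Using the first 4 balance equations plus normalization, the linear system A*pi = b is:
  [-9/20, 1/4, 1/10, 1/20, 3/20] . pi = 0
  [1/4, -4/5, 1/20, 1/20, 3/20] . pi = 0
  [1/20, 1/20, -3/4, 7/20, 1/5] . pi = 0
  [1/20, 2/5, 1/4, -4/5, 2/5] . pi = 0
  [1, 1, 1, 1, 1] . pi = 1

Solving yields:
  pi_A = 6829/31745
  pi_B = 4259/31745
  pi_C = 881/4535
  pi_D = 1117/4535
  pi_E = 953/4535

Verification (pi * P):
  6829/31745*11/20 + 4259/31745*1/4 + 881/4535*1/10 + 1117/4535*1/20 + 953/4535*3/20 = 6829/31745 = pi_A  (ok)
  6829/31745*1/4 + 4259/31745*1/5 + 881/4535*1/20 + 1117/4535*1/20 + 953/4535*3/20 = 4259/31745 = pi_B  (ok)
  6829/31745*1/20 + 4259/31745*1/20 + 881/4535*1/4 + 1117/4535*7/20 + 953/4535*1/5 = 881/4535 = pi_C  (ok)
  6829/31745*1/20 + 4259/31745*2/5 + 881/4535*1/4 + 1117/4535*1/5 + 953/4535*2/5 = 1117/4535 = pi_D  (ok)
  6829/31745*1/10 + 4259/31745*1/10 + 881/4535*7/20 + 1117/4535*7/20 + 953/4535*1/10 = 953/4535 = pi_E  (ok)

Answer: 6829/31745 4259/31745 881/4535 1117/4535 953/4535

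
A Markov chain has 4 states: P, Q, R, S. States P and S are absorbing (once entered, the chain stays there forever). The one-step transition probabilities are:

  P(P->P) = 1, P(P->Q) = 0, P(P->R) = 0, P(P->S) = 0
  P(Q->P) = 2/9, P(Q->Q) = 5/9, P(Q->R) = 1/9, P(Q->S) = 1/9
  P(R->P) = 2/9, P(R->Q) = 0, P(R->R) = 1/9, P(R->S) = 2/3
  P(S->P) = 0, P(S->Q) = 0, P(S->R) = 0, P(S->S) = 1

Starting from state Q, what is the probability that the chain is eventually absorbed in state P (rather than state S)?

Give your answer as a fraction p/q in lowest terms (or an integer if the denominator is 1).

Answer: 9/16

Derivation:
Let a_i = P(absorbed in P | start in state i).
Boundary conditions: a_P = 1, a_S = 0.
For each transient state i, a_i = sum_j P(i->j) * a_j:
  a_Q = 2/9*a_P + 5/9*a_Q + 1/9*a_R + 1/9*a_S
  a_R = 2/9*a_P + 0*a_Q + 1/9*a_R + 2/3*a_S

Substituting a_P = 1 and a_S = 0, rearrange to (I - Q) a = r where r[i] = P(i -> P):
  [4/9, -1/9] . (a_Q, a_R) = 2/9
  [0, 8/9] . (a_Q, a_R) = 2/9

Solving yields:
  a_Q = 9/16
  a_R = 1/4

Starting state is Q, so the absorption probability is a_Q = 9/16.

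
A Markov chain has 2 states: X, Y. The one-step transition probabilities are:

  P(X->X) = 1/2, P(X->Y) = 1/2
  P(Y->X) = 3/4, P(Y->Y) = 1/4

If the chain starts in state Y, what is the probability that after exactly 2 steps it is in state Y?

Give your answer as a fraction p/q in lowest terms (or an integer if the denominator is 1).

Answer: 7/16

Derivation:
Computing P^2 by repeated multiplication:
P^1 =
  X: [1/2, 1/2]
  Y: [3/4, 1/4]
P^2 =
  X: [5/8, 3/8]
  Y: [9/16, 7/16]

(P^2)[Y -> Y] = 7/16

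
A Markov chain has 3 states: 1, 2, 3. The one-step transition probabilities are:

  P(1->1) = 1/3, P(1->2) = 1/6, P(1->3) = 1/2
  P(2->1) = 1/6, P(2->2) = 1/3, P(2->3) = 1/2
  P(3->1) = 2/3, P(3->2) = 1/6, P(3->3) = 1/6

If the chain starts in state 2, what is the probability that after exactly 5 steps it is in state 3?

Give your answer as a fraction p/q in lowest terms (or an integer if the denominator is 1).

Computing P^5 by repeated multiplication:
P^1 =
  1: [1/3, 1/6, 1/2]
  2: [1/6, 1/3, 1/2]
  3: [2/3, 1/6, 1/6]
P^2 =
  1: [17/36, 7/36, 1/3]
  2: [4/9, 2/9, 1/3]
  3: [13/36, 7/36, 4/9]
P^3 =
  1: [89/216, 43/216, 7/18]
  2: [11/27, 11/54, 7/18]
  3: [97/216, 43/216, 19/54]
P^4 =
  1: [557/1296, 259/1296, 10/27]
  2: [139/324, 65/324, 10/27]
  3: [541/1296, 259/1296, 31/81]
P^5 =
  1: [3293/7776, 1555/7776, 61/162]
  2: [823/1944, 389/1944, 61/162]
  3: [3325/7776, 1555/7776, 181/486]

(P^5)[2 -> 3] = 61/162

Answer: 61/162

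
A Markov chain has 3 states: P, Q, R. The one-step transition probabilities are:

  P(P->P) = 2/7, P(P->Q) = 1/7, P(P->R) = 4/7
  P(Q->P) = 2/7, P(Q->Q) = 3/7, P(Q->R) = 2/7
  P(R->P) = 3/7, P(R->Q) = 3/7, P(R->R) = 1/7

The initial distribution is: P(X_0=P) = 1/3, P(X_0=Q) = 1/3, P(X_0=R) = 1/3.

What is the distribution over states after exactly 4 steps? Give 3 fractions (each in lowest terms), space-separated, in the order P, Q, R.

Propagating the distribution step by step (d_{t+1} = d_t * P):
d_0 = (P=1/3, Q=1/3, R=1/3)
  d_1[P] = 1/3*2/7 + 1/3*2/7 + 1/3*3/7 = 1/3
  d_1[Q] = 1/3*1/7 + 1/3*3/7 + 1/3*3/7 = 1/3
  d_1[R] = 1/3*4/7 + 1/3*2/7 + 1/3*1/7 = 1/3
d_1 = (P=1/3, Q=1/3, R=1/3)
  d_2[P] = 1/3*2/7 + 1/3*2/7 + 1/3*3/7 = 1/3
  d_2[Q] = 1/3*1/7 + 1/3*3/7 + 1/3*3/7 = 1/3
  d_2[R] = 1/3*4/7 + 1/3*2/7 + 1/3*1/7 = 1/3
d_2 = (P=1/3, Q=1/3, R=1/3)
  d_3[P] = 1/3*2/7 + 1/3*2/7 + 1/3*3/7 = 1/3
  d_3[Q] = 1/3*1/7 + 1/3*3/7 + 1/3*3/7 = 1/3
  d_3[R] = 1/3*4/7 + 1/3*2/7 + 1/3*1/7 = 1/3
d_3 = (P=1/3, Q=1/3, R=1/3)
  d_4[P] = 1/3*2/7 + 1/3*2/7 + 1/3*3/7 = 1/3
  d_4[Q] = 1/3*1/7 + 1/3*3/7 + 1/3*3/7 = 1/3
  d_4[R] = 1/3*4/7 + 1/3*2/7 + 1/3*1/7 = 1/3
d_4 = (P=1/3, Q=1/3, R=1/3)

Answer: 1/3 1/3 1/3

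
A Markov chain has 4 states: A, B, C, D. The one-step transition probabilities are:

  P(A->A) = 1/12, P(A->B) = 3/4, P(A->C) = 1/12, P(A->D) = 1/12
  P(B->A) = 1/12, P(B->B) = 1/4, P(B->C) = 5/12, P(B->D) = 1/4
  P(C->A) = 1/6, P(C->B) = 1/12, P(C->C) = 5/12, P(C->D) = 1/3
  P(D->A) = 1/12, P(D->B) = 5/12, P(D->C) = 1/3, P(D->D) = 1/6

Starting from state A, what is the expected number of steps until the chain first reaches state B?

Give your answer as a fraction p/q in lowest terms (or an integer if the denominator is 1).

Let h_i = expected steps to first reach B from state i.
Boundary: h_B = 0.
First-step equations for the other states:
  h_A = 1 + 1/12*h_A + 3/4*h_B + 1/12*h_C + 1/12*h_D
  h_C = 1 + 1/6*h_A + 1/12*h_B + 5/12*h_C + 1/3*h_D
  h_D = 1 + 1/12*h_A + 5/12*h_B + 1/3*h_C + 1/6*h_D

Substituting h_B = 0 and rearranging gives the linear system (I - Q) h = 1:
  [11/12, -1/12, -1/12] . (h_A, h_C, h_D) = 1
  [-1/6, 7/12, -1/3] . (h_A, h_C, h_D) = 1
  [-1/12, -1/3, 5/6] . (h_A, h_C, h_D) = 1

Solving yields:
  h_A = 316/185
  h_C = 716/185
  h_D = 108/37

Starting state is A, so the expected hitting time is h_A = 316/185.

Answer: 316/185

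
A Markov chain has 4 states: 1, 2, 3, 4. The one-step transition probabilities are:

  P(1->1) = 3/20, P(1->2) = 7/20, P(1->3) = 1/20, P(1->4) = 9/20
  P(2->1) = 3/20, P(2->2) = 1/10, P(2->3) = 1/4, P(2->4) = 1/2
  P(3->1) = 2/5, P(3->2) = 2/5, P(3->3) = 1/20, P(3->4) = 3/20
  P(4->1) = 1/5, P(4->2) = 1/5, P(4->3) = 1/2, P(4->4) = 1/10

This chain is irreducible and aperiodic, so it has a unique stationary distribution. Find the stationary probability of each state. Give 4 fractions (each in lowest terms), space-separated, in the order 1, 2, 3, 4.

The stationary distribution satisfies pi = pi * P, i.e.:
  pi_1 = 3/20*pi_1 + 3/20*pi_2 + 2/5*pi_3 + 1/5*pi_4
  pi_2 = 7/20*pi_1 + 1/10*pi_2 + 2/5*pi_3 + 1/5*pi_4
  pi_3 = 1/20*pi_1 + 1/4*pi_2 + 1/20*pi_3 + 1/2*pi_4
  pi_4 = 9/20*pi_1 + 1/2*pi_2 + 3/20*pi_3 + 1/10*pi_4
with normalization: pi_1 + pi_2 + pi_3 + pi_4 = 1.

Using the first 3 balance equations plus normalization, the linear system A*pi = b is:
  [-17/20, 3/20, 2/5, 1/5] . pi = 0
  [7/20, -9/10, 2/5, 1/5] . pi = 0
  [1/20, 1/4, -19/20, 1/2] . pi = 0
  [1, 1, 1, 1] . pi = 1

Solving yields:
  pi_1 = 156/701
  pi_2 = 1248/4907
  pi_3 = 1138/4907
  pi_4 = 1429/4907

Verification (pi * P):
  156/701*3/20 + 1248/4907*3/20 + 1138/4907*2/5 + 1429/4907*1/5 = 156/701 = pi_1  (ok)
  156/701*7/20 + 1248/4907*1/10 + 1138/4907*2/5 + 1429/4907*1/5 = 1248/4907 = pi_2  (ok)
  156/701*1/20 + 1248/4907*1/4 + 1138/4907*1/20 + 1429/4907*1/2 = 1138/4907 = pi_3  (ok)
  156/701*9/20 + 1248/4907*1/2 + 1138/4907*3/20 + 1429/4907*1/10 = 1429/4907 = pi_4  (ok)

Answer: 156/701 1248/4907 1138/4907 1429/4907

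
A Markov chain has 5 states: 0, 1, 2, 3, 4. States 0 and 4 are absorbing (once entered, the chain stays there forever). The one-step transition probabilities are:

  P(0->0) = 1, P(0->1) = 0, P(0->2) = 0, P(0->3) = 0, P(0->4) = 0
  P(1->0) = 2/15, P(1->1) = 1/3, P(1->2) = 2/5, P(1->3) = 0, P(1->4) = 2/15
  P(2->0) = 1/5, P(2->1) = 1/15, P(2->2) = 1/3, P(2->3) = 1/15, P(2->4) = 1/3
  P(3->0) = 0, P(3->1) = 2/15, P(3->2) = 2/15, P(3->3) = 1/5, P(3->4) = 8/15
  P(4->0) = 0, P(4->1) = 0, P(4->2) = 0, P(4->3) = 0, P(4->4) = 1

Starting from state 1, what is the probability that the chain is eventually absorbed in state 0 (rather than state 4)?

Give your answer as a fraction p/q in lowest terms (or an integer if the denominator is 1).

Let a_i = P(absorbed in 0 | start in state i).
Boundary conditions: a_0 = 1, a_4 = 0.
For each transient state i, a_i = sum_j P(i->j) * a_j:
  a_1 = 2/15*a_0 + 1/3*a_1 + 2/5*a_2 + 0*a_3 + 2/15*a_4
  a_2 = 1/5*a_0 + 1/15*a_1 + 1/3*a_2 + 1/15*a_3 + 1/3*a_4
  a_3 = 0*a_0 + 2/15*a_1 + 2/15*a_2 + 1/5*a_3 + 8/15*a_4

Substituting a_0 = 1 and a_4 = 0, rearrange to (I - Q) a = r where r[i] = P(i -> 0):
  [2/3, -2/5, 0] . (a_1, a_2, a_3) = 2/15
  [-1/15, 2/3, -1/15] . (a_1, a_2, a_3) = 1/5
  [-2/15, -2/15, 4/5] . (a_1, a_2, a_3) = 0

Solving yields:
  a_1 = 113/274
  a_2 = 97/274
  a_3 = 35/274

Starting state is 1, so the absorption probability is a_1 = 113/274.

Answer: 113/274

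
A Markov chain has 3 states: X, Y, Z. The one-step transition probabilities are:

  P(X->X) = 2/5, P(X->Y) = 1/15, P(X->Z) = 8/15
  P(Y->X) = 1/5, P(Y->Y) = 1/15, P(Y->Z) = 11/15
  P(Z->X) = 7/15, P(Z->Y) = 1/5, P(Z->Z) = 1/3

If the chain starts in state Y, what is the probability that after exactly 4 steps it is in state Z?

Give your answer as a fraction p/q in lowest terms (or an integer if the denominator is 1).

Computing P^4 by repeated multiplication:
P^1 =
  X: [2/5, 1/15, 8/15]
  Y: [1/5, 1/15, 11/15]
  Z: [7/15, 1/5, 1/3]
P^2 =
  X: [19/45, 31/225, 11/25]
  Y: [98/225, 37/225, 2/5]
  Z: [86/225, 1/9, 38/75]
P^3 =
  X: [452/1125, 47/375, 532/1125]
  Y: [443/1125, 3/25, 547/1125]
  Z: [463/1125, 151/1125, 511/1125]
P^4 =
  X: [6859/16875, 2189/16875, 2609/5625]
  Y: [6892/16875, 2219/16875, 2588/5625]
  Z: [6808/16875, 2147/16875, 176/375]

(P^4)[Y -> Z] = 2588/5625

Answer: 2588/5625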